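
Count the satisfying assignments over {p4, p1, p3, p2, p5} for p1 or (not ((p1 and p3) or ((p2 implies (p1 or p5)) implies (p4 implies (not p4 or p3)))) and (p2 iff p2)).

19

Initial set: {(p1 or (not ((p1 and p3) or ((p2 implies (p1 or p5)) implies (p4 implies (not p4 or p3)))) and (p2 iff p2)))}.
(p1 or (not ((p1 and p3) or ((p2 implies (p1 or p5)) implies (p4 implies (not p4 or p3)))) and (p2 iff p2))): β-rule — branch into p1  //  (not ((p1 and p3) or ((p2 implies (p1 or p5)) implies (p4 implies (not p4 or p3)))) and (p2 iff p2)).
  branch 1 (add p1):
    ○ open, literals {p1=T}.
  branch 2 (add (not ((p1 and p3) or ((p2 implies (p1 or p5)) implies (p4 implies (not p4 or p3)))) and (p2 iff p2))):
    (not ((p1 and p3) or ((p2 implies (p1 or p5)) implies (p4 implies (not p4 or p3)))) and (p2 iff p2)): α-rule — add not ((p1 and p3) or ((p2 implies (p1 or p5)) implies (p4 implies (not p4 or p3)))), (p2 iff p2).
    not ((p1 and p3) or ((p2 implies (p1 or p5)) implies (p4 implies (not p4 or p3)))): α-rule — add not (p1 and p3), not ((p2 implies (p1 or p5)) implies (p4 implies (not p4 or p3))).
    not ((p2 implies (p1 or p5)) implies (p4 implies (not p4 or p3))): α-rule — add (p2 implies (p1 or p5)), not (p4 implies (not p4 or p3)).
    not (p4 implies (not p4 or p3)): α-rule — add p4, not (not p4 or p3).
    not (not p4 or p3): α-rule — add not not p4, not p3.
    (p2 iff p2): β-rule — branch into p2, p2  //  not p2, not p2.
      branch 2.1 (add p2, p2):
        not (p1 and p3): β-rule — branch into not p1  //  not p3.
          branch 2.1.1 (add not p1):
            (p2 implies (p1 or p5)): β-rule — branch into not p2  //  (p1 or p5).
              branch 2.1.1.1 (add not p2):
                × closes — contains both p2 and not p2.
              branch 2.1.1.2 (add (p1 or p5)):
                (p1 or p5): β-rule — branch into p1  //  p5.
                  branch 2.1.1.2.1 (add p1):
                    × closes — contains both p1 and not p1.
                  branch 2.1.1.2.2 (add p5):
                    ○ open, literals {p1=F, p2=T, p3=F, p4=T, p5=T}.
          branch 2.1.2 (add not p3):
            (p2 implies (p1 or p5)): β-rule — branch into not p2  //  (p1 or p5).
              branch 2.1.2.1 (add not p2):
                × closes — contains both p2 and not p2.
              branch 2.1.2.2 (add (p1 or p5)):
                (p1 or p5): β-rule — branch into p1  //  p5.
                  branch 2.1.2.2.1 (add p1):
                    ○ open, literals {p1=T, p2=T, p3=F, p4=T}.
                  branch 2.1.2.2.2 (add p5):
                    ○ open, literals {p2=T, p3=F, p4=T, p5=T}.
      branch 2.2 (add not p2, not p2):
        not (p1 and p3): β-rule — branch into not p1  //  not p3.
          branch 2.2.1 (add not p1):
            (p2 implies (p1 or p5)): β-rule — branch into not p2  //  (p1 or p5).
              branch 2.2.1.1 (add not p2):
                ○ open, literals {p1=F, p2=F, p3=F, p4=T}.
              branch 2.2.1.2 (add (p1 or p5)):
                (p1 or p5): β-rule — branch into p1  //  p5.
                  branch 2.2.1.2.1 (add p1):
                    × closes — contains both p1 and not p1.
                  branch 2.2.1.2.2 (add p5):
                    ○ open, literals {p1=F, p2=F, p3=F, p4=T, p5=T}.
          branch 2.2.2 (add not p3):
            (p2 implies (p1 or p5)): β-rule — branch into not p2  //  (p1 or p5).
              branch 2.2.2.1 (add not p2):
                ○ open, literals {p2=F, p3=F, p4=T}.
              branch 2.2.2.2 (add (p1 or p5)):
                (p1 or p5): β-rule — branch into p1  //  p5.
                  branch 2.2.2.2.1 (add p1):
                    ○ open, literals {p1=T, p2=F, p3=F, p4=T}.
                  branch 2.2.2.2.2 (add p5):
                    ○ open, literals {p2=F, p3=F, p4=T, p5=T}.
4 branches closed, 9 open.
Each open branch fixes some atoms; the unmentioned ones are free. Counting distinct full assignments: branch {p1=T} (p4, p3, p2, p5) contributes 16 new; branch {p1=F, p2=T, p3=F, p4=T, p5=T} (none free) contributes 1 new; branch {p1=T, p2=T, p3=F, p4=T} (p5) contributes 0 new; branch {p2=T, p3=F, p4=T, p5=T} (p1) contributes 0 new; branch {p1=F, p2=F, p3=F, p4=T} (p5) contributes 2 new; branch {p1=F, p2=F, p3=F, p4=T, p5=T} (none free) contributes 0 new; branch {p2=F, p3=F, p4=T} (p1, p5) contributes 0 new; branch {p1=T, p2=F, p3=F, p4=T} (p5) contributes 0 new; branch {p2=F, p3=F, p4=T, p5=T} (p1) contributes 0 new. Total: 19.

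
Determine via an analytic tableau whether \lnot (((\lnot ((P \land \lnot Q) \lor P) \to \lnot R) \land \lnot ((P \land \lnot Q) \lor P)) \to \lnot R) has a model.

Initial set: {\lnot (((\lnot ((P \land \lnot Q) \lor P) \to \lnot R) \land \lnot ((P \land \lnot Q) \lor P)) \to \lnot R)}.
\lnot (((\lnot ((P \land \lnot Q) \lor P) \to \lnot R) \land \lnot ((P \land \lnot Q) \lor P)) \to \lnot R): α-rule — add ((\lnot ((P \land \lnot Q) \lor P) \to \lnot R) \land \lnot ((P \land \lnot Q) \lor P)), \lnot \lnot R.
((\lnot ((P \land \lnot Q) \lor P) \to \lnot R) \land \lnot ((P \land \lnot Q) \lor P)): α-rule — add (\lnot ((P \land \lnot Q) \lor P) \to \lnot R), \lnot ((P \land \lnot Q) \lor P).
\lnot ((P \land \lnot Q) \lor P): α-rule — add \lnot (P \land \lnot Q), \lnot P.
(\lnot ((P \land \lnot Q) \lor P) \to \lnot R): β-rule — branch into \lnot \lnot ((P \land \lnot Q) \lor P)  //  \lnot R.
  branch 1 (add \lnot \lnot ((P \land \lnot Q) \lor P)):
    \lnot (P \land \lnot Q): β-rule — branch into \lnot P  //  \lnot \lnot Q.
      branch 1.1 (add \lnot P):
        \lnot \lnot ((P \land \lnot Q) \lor P): β-rule — branch into (P \land \lnot Q)  //  P.
          branch 1.1.1 (add (P \land \lnot Q)):
            (P \land \lnot Q): α-rule — add P, \lnot Q.
            × closes — contains both P and \lnot P.
          branch 1.1.2 (add P):
            × closes — contains both P and \lnot P.
      branch 1.2 (add \lnot \lnot Q):
        \lnot \lnot ((P \land \lnot Q) \lor P): β-rule — branch into (P \land \lnot Q)  //  P.
          branch 1.2.1 (add (P \land \lnot Q)):
            (P \land \lnot Q): α-rule — add P, \lnot Q.
            × closes — contains both P and \lnot P.
          branch 1.2.2 (add P):
            × closes — contains both P and \lnot P.
  branch 2 (add \lnot R):
    × closes — contains both R and \lnot R.
All 5 branches close.
Every branch closed; the formula is unsatisfiable.

Unsatisfiable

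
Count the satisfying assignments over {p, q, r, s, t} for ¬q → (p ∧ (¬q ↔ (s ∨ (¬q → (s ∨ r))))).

Initial set: {(¬q → (p ∧ (¬q ↔ (s ∨ (¬q → (s ∨ r))))))}.
(¬q → (p ∧ (¬q ↔ (s ∨ (¬q → (s ∨ r)))))): β-rule — branch into ¬¬q  //  (p ∧ (¬q ↔ (s ∨ (¬q → (s ∨ r))))).
  branch 1 (add ¬¬q):
    ○ open, literals {q=1}.
  branch 2 (add (p ∧ (¬q ↔ (s ∨ (¬q → (s ∨ r)))))):
    (p ∧ (¬q ↔ (s ∨ (¬q → (s ∨ r))))): α-rule — add p, (¬q ↔ (s ∨ (¬q → (s ∨ r)))).
    (¬q ↔ (s ∨ (¬q → (s ∨ r)))): β-rule — branch into ¬q, (s ∨ (¬q → (s ∨ r)))  //  ¬¬q, ¬(s ∨ (¬q → (s ∨ r))).
      branch 2.1 (add ¬q, (s ∨ (¬q → (s ∨ r)))):
        (s ∨ (¬q → (s ∨ r))): β-rule — branch into s  //  (¬q → (s ∨ r)).
          branch 2.1.1 (add s):
            ○ open, literals {p=1, q=0, s=1}.
          branch 2.1.2 (add (¬q → (s ∨ r))):
            (¬q → (s ∨ r)): β-rule — branch into ¬¬q  //  (s ∨ r).
              branch 2.1.2.1 (add ¬¬q):
                × closes — contains both q and ¬q.
              branch 2.1.2.2 (add (s ∨ r)):
                (s ∨ r): β-rule — branch into s  //  r.
                  branch 2.1.2.2.1 (add s):
                    ○ open, literals {p=1, q=0, s=1}.
                  branch 2.1.2.2.2 (add r):
                    ○ open, literals {p=1, q=0, r=1}.
      branch 2.2 (add ¬¬q, ¬(s ∨ (¬q → (s ∨ r)))):
        ¬(s ∨ (¬q → (s ∨ r))): α-rule — add ¬s, ¬(¬q → (s ∨ r)).
        ¬(¬q → (s ∨ r)): α-rule — add ¬q, ¬(s ∨ r).
        × closes — contains both q and ¬q.
2 branches closed, 4 open.
Each open branch fixes some atoms; the unmentioned ones are free. Counting distinct full assignments: branch {q=1} (p, r, s, t) contributes 16 new; branch {p=1, q=0, s=1} (r, t) contributes 4 new; branch {p=1, q=0, s=1} (r, t) contributes 0 new; branch {p=1, q=0, r=1} (s, t) contributes 2 new. Total: 22.

22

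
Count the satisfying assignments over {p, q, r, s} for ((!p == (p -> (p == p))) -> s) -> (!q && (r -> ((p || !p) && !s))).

8

Initial set: {T (((!p == (p -> (p == p))) -> s) -> (!q && (r -> ((p || !p) && !s))))}.
T (((!p == (p -> (p == p))) -> s) -> (!q && (r -> ((p || !p) && !s)))): β-rule — branch into F ((!p == (p -> (p == p))) -> s)  //  T (!q && (r -> ((p || !p) && !s))).
  branch 1 (add F ((!p == (p -> (p == p))) -> s)):
    F ((!p == (p -> (p == p))) -> s): α-rule — add T (!p == (p -> (p == p))), F s.
    T (!p == (p -> (p == p))): β-rule — branch into T !p, T (p -> (p == p))  //  F !p, F (p -> (p == p)).
      branch 1.1 (add T !p, T (p -> (p == p))):
        T (p -> (p == p)): β-rule — branch into F p  //  T (p == p).
          branch 1.1.1 (add F p):
            ○ open, literals {p=false, s=false}.
          branch 1.1.2 (add T (p == p)):
            T (p == p): β-rule — branch into T p, T p  //  F p, F p.
              branch 1.1.2.1 (add T p, T p):
                × closes — contains both p and !p.
              branch 1.1.2.2 (add F p, F p):
                ○ open, literals {p=false, s=false}.
      branch 1.2 (add F !p, F (p -> (p == p))):
        F (p -> (p == p)): α-rule — add T p, F (p == p).
        F (p == p): β-rule — branch into T p, F p  //  F p, T p.
          branch 1.2.1 (add T p, F p):
            × closes — contains both p and !p.
          branch 1.2.2 (add F p, T p):
            × closes — contains both p and !p.
  branch 2 (add T (!q && (r -> ((p || !p) && !s)))):
    T (!q && (r -> ((p || !p) && !s))): α-rule — add T !q, T (r -> ((p || !p) && !s)).
    T (r -> ((p || !p) && !s)): β-rule — branch into F r  //  T ((p || !p) && !s).
      branch 2.1 (add F r):
        ○ open, literals {q=false, r=false}.
      branch 2.2 (add T ((p || !p) && !s)):
        T ((p || !p) && !s): α-rule — add T (p || !p), T !s.
        T (p || !p): β-rule — branch into T p  //  T !p.
          branch 2.2.1 (add T p):
            ○ open, literals {p=true, q=false, s=false}.
          branch 2.2.2 (add T !p):
            ○ open, literals {p=false, q=false, s=false}.
3 branches closed, 5 open.
Each open branch fixes some atoms; the unmentioned ones are free. Counting distinct full assignments: branch {p=false, s=false} (q, r) contributes 4 new; branch {p=false, s=false} (q, r) contributes 0 new; branch {q=false, r=false} (p, s) contributes 3 new; branch {p=true, q=false, s=false} (r) contributes 1 new; branch {p=false, q=false, s=false} (r) contributes 0 new. Total: 8.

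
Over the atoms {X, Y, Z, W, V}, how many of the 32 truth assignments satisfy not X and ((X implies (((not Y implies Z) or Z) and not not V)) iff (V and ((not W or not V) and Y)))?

Initial set: {T (not X and ((X implies (((not Y implies Z) or Z) and not not V)) iff (V and ((not W or not V) and Y))))}.
T (not X and ((X implies (((not Y implies Z) or Z) and not not V)) iff (V and ((not W or not V) and Y)))): α-rule — add T not X, T ((X implies (((not Y implies Z) or Z) and not not V)) iff (V and ((not W or not V) and Y))).
T ((X implies (((not Y implies Z) or Z) and not not V)) iff (V and ((not W or not V) and Y))): β-rule — branch into T (X implies (((not Y implies Z) or Z) and not not V)), T (V and ((not W or not V) and Y))  //  F (X implies (((not Y implies Z) or Z) and not not V)), F (V and ((not W or not V) and Y)).
  branch 1 (add T (X implies (((not Y implies Z) or Z) and not not V)), T (V and ((not W or not V) and Y))):
    T (V and ((not W or not V) and Y)): α-rule — add T V, T ((not W or not V) and Y).
    T ((not W or not V) and Y): α-rule — add T (not W or not V), T Y.
    T (X implies (((not Y implies Z) or Z) and not not V)): β-rule — branch into F X  //  T (((not Y implies Z) or Z) and not not V).
      branch 1.1 (add F X):
        T (not W or not V): β-rule — branch into T not W  //  T not V.
          branch 1.1.1 (add T not W):
            ○ open, literals {V=1, W=0, X=0, Y=1}.
          branch 1.1.2 (add T not V):
            × closes — contains both V and not V.
      branch 1.2 (add T (((not Y implies Z) or Z) and not not V)):
        T (((not Y implies Z) or Z) and not not V): α-rule — add T ((not Y implies Z) or Z), T not not V.
        T not not V: drop double negation, giving T V.
        T (not W or not V): β-rule — branch into T not W  //  T not V.
          branch 1.2.1 (add T not W):
            T ((not Y implies Z) or Z): β-rule — branch into T (not Y implies Z)  //  T Z.
              branch 1.2.1.1 (add T (not Y implies Z)):
                T (not Y implies Z): β-rule — branch into F not Y  //  T Z.
                  branch 1.2.1.1.1 (add F not Y):
                    ○ open, literals {V=1, W=0, X=0, Y=1}.
                  branch 1.2.1.1.2 (add T Z):
                    ○ open, literals {V=1, W=0, X=0, Y=1, Z=1}.
              branch 1.2.1.2 (add T Z):
                ○ open, literals {V=1, W=0, X=0, Y=1, Z=1}.
          branch 1.2.2 (add T not V):
            × closes — contains both V and not V.
  branch 2 (add F (X implies (((not Y implies Z) or Z) and not not V)), F (V and ((not W or not V) and Y))):
    F (X implies (((not Y implies Z) or Z) and not not V)): α-rule — add T X, F (((not Y implies Z) or Z) and not not V).
    × closes — contains both X and not X.
3 branches closed, 4 open.
Each open branch fixes some atoms; the unmentioned ones are free. Counting distinct full assignments: branch {V=1, W=0, X=0, Y=1} (Z) contributes 2 new; branch {V=1, W=0, X=0, Y=1} (Z) contributes 0 new; branch {V=1, W=0, X=0, Y=1, Z=1} (none free) contributes 0 new; branch {V=1, W=0, X=0, Y=1, Z=1} (none free) contributes 0 new. Total: 2.

2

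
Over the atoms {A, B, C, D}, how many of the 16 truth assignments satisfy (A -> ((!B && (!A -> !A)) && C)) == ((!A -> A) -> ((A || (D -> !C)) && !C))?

Initial set: {((A -> ((!B && (!A -> !A)) && C)) == ((!A -> A) -> ((A || (D -> !C)) && !C)))}.
((A -> ((!B && (!A -> !A)) && C)) == ((!A -> A) -> ((A || (D -> !C)) && !C))): β-rule — branch into (A -> ((!B && (!A -> !A)) && C)), ((!A -> A) -> ((A || (D -> !C)) && !C))  //  !(A -> ((!B && (!A -> !A)) && C)), !((!A -> A) -> ((A || (D -> !C)) && !C)).
  branch 1 (add (A -> ((!B && (!A -> !A)) && C)), ((!A -> A) -> ((A || (D -> !C)) && !C))):
    (A -> ((!B && (!A -> !A)) && C)): β-rule — branch into !A  //  ((!B && (!A -> !A)) && C).
      branch 1.1 (add !A):
        ((!A -> A) -> ((A || (D -> !C)) && !C)): β-rule — branch into !(!A -> A)  //  ((A || (D -> !C)) && !C).
          branch 1.1.1 (add !(!A -> A)):
            !(!A -> A): α-rule — add !A, !A.
            ○ open, literals {A=false}.
          branch 1.1.2 (add ((A || (D -> !C)) && !C)):
            ((A || (D -> !C)) && !C): α-rule — add (A || (D -> !C)), !C.
            (A || (D -> !C)): β-rule — branch into A  //  (D -> !C).
              branch 1.1.2.1 (add A):
                × closes — contains both A and !A.
              branch 1.1.2.2 (add (D -> !C)):
                (D -> !C): β-rule — branch into !D  //  !C.
                  branch 1.1.2.2.1 (add !D):
                    ○ open, literals {A=false, C=false, D=false}.
                  branch 1.1.2.2.2 (add !C):
                    ○ open, literals {A=false, C=false}.
      branch 1.2 (add ((!B && (!A -> !A)) && C)):
        ((!B && (!A -> !A)) && C): α-rule — add (!B && (!A -> !A)), C.
        (!B && (!A -> !A)): α-rule — add !B, (!A -> !A).
        ((!A -> A) -> ((A || (D -> !C)) && !C)): β-rule — branch into !(!A -> A)  //  ((A || (D -> !C)) && !C).
          branch 1.2.1 (add !(!A -> A)):
            !(!A -> A): α-rule — add !A, !A.
            (!A -> !A): β-rule — branch into !!A  //  !A.
              branch 1.2.1.1 (add !!A):
                × closes — contains both A and !A.
              branch 1.2.1.2 (add !A):
                ○ open, literals {A=false, B=false, C=true}.
          branch 1.2.2 (add ((A || (D -> !C)) && !C)):
            ((A || (D -> !C)) && !C): α-rule — add (A || (D -> !C)), !C.
            × closes — contains both C and !C.
  branch 2 (add !(A -> ((!B && (!A -> !A)) && C)), !((!A -> A) -> ((A || (D -> !C)) && !C))):
    !(A -> ((!B && (!A -> !A)) && C)): α-rule — add A, !((!B && (!A -> !A)) && C).
    !((!A -> A) -> ((A || (D -> !C)) && !C)): α-rule — add (!A -> A), !((A || (D -> !C)) && !C).
    !((!B && (!A -> !A)) && C): β-rule — branch into !(!B && (!A -> !A))  //  !C.
      branch 2.1 (add !(!B && (!A -> !A))):
        (!A -> A): β-rule — branch into !!A  //  A.
          branch 2.1.1 (add !!A):
            !((A || (D -> !C)) && !C): β-rule — branch into !(A || (D -> !C))  //  !!C.
              branch 2.1.1.1 (add !(A || (D -> !C))):
                !(A || (D -> !C)): α-rule — add !A, !(D -> !C).
                × closes — contains both A and !A.
              branch 2.1.1.2 (add !!C):
                !(!B && (!A -> !A)): β-rule — branch into !!B  //  !(!A -> !A).
                  branch 2.1.1.2.1 (add !!B):
                    ○ open, literals {A=true, B=true, C=true}.
                  branch 2.1.1.2.2 (add !(!A -> !A)):
                    !(!A -> !A): α-rule — add !A, !!A.
                    × closes — contains both A and !A.
          branch 2.1.2 (add A):
            !((A || (D -> !C)) && !C): β-rule — branch into !(A || (D -> !C))  //  !!C.
              branch 2.1.2.1 (add !(A || (D -> !C))):
                !(A || (D -> !C)): α-rule — add !A, !(D -> !C).
                × closes — contains both A and !A.
              branch 2.1.2.2 (add !!C):
                !(!B && (!A -> !A)): β-rule — branch into !!B  //  !(!A -> !A).
                  branch 2.1.2.2.1 (add !!B):
                    ○ open, literals {A=true, B=true, C=true}.
                  branch 2.1.2.2.2 (add !(!A -> !A)):
                    !(!A -> !A): α-rule — add !A, !!A.
                    × closes — contains both A and !A.
      branch 2.2 (add !C):
        (!A -> A): β-rule — branch into !!A  //  A.
          branch 2.2.1 (add !!A):
            !((A || (D -> !C)) && !C): β-rule — branch into !(A || (D -> !C))  //  !!C.
              branch 2.2.1.1 (add !(A || (D -> !C))):
                !(A || (D -> !C)): α-rule — add !A, !(D -> !C).
                × closes — contains both A and !A.
              branch 2.2.1.2 (add !!C):
                × closes — contains both C and !C.
          branch 2.2.2 (add A):
            !((A || (D -> !C)) && !C): β-rule — branch into !(A || (D -> !C))  //  !!C.
              branch 2.2.2.1 (add !(A || (D -> !C))):
                !(A || (D -> !C)): α-rule — add !A, !(D -> !C).
                × closes — contains both A and !A.
              branch 2.2.2.2 (add !!C):
                × closes — contains both C and !C.
11 branches closed, 6 open.
Each open branch fixes some atoms; the unmentioned ones are free. Counting distinct full assignments: branch {A=false} (B, C, D) contributes 8 new; branch {A=false, C=false, D=false} (B) contributes 0 new; branch {A=false, C=false} (B, D) contributes 0 new; branch {A=false, B=false, C=true} (D) contributes 0 new; branch {A=true, B=true, C=true} (D) contributes 2 new; branch {A=true, B=true, C=true} (D) contributes 0 new. Total: 10.

10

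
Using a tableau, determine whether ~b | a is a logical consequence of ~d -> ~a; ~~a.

Initial set: {(~d -> ~a); ~~a; ~(~b | a)}.
~~a: drop double negation, giving a.
~(~b | a): α-rule — add ~~b, ~a.
× closes — contains both a and ~a.
All 1 branch closes.
Every branch closed, so the premises entail the conclusion.

Yes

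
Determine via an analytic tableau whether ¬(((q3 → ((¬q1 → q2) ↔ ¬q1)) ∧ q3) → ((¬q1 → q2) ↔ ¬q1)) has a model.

Initial set: {¬(((q3 → ((¬q1 → q2) ↔ ¬q1)) ∧ q3) → ((¬q1 → q2) ↔ ¬q1))}.
¬(((q3 → ((¬q1 → q2) ↔ ¬q1)) ∧ q3) → ((¬q1 → q2) ↔ ¬q1)): α-rule — add ((q3 → ((¬q1 → q2) ↔ ¬q1)) ∧ q3), ¬((¬q1 → q2) ↔ ¬q1).
((q3 → ((¬q1 → q2) ↔ ¬q1)) ∧ q3): α-rule — add (q3 → ((¬q1 → q2) ↔ ¬q1)), q3.
¬((¬q1 → q2) ↔ ¬q1): β-rule — branch into (¬q1 → q2), ¬¬q1  //  ¬(¬q1 → q2), ¬q1.
  branch 1 (add (¬q1 → q2), ¬¬q1):
    (q3 → ((¬q1 → q2) ↔ ¬q1)): β-rule — branch into ¬q3  //  ((¬q1 → q2) ↔ ¬q1).
      branch 1.1 (add ¬q3):
        × closes — contains both q3 and ¬q3.
      branch 1.2 (add ((¬q1 → q2) ↔ ¬q1)):
        (¬q1 → q2): β-rule — branch into ¬¬q1  //  q2.
          branch 1.2.1 (add ¬¬q1):
            ((¬q1 → q2) ↔ ¬q1): β-rule — branch into (¬q1 → q2), ¬q1  //  ¬(¬q1 → q2), ¬¬q1.
              branch 1.2.1.1 (add (¬q1 → q2), ¬q1):
                × closes — contains both q1 and ¬q1.
              branch 1.2.1.2 (add ¬(¬q1 → q2), ¬¬q1):
                ¬(¬q1 → q2): α-rule — add ¬q1, ¬q2.
                × closes — contains both q1 and ¬q1.
          branch 1.2.2 (add q2):
            ((¬q1 → q2) ↔ ¬q1): β-rule — branch into (¬q1 → q2), ¬q1  //  ¬(¬q1 → q2), ¬¬q1.
              branch 1.2.2.1 (add (¬q1 → q2), ¬q1):
                × closes — contains both q1 and ¬q1.
              branch 1.2.2.2 (add ¬(¬q1 → q2), ¬¬q1):
                ¬(¬q1 → q2): α-rule — add ¬q1, ¬q2.
                × closes — contains both q1 and ¬q1.
  branch 2 (add ¬(¬q1 → q2), ¬q1):
    ¬(¬q1 → q2): α-rule — add ¬q1, ¬q2.
    (q3 → ((¬q1 → q2) ↔ ¬q1)): β-rule — branch into ¬q3  //  ((¬q1 → q2) ↔ ¬q1).
      branch 2.1 (add ¬q3):
        × closes — contains both q3 and ¬q3.
      branch 2.2 (add ((¬q1 → q2) ↔ ¬q1)):
        ((¬q1 → q2) ↔ ¬q1): β-rule — branch into (¬q1 → q2), ¬q1  //  ¬(¬q1 → q2), ¬¬q1.
          branch 2.2.1 (add (¬q1 → q2), ¬q1):
            (¬q1 → q2): β-rule — branch into ¬¬q1  //  q2.
              branch 2.2.1.1 (add ¬¬q1):
                × closes — contains both q1 and ¬q1.
              branch 2.2.1.2 (add q2):
                × closes — contains both q2 and ¬q2.
          branch 2.2.2 (add ¬(¬q1 → q2), ¬¬q1):
            × closes — contains both q1 and ¬q1.
All 9 branches close.
Every branch closed; the formula is unsatisfiable.

Unsatisfiable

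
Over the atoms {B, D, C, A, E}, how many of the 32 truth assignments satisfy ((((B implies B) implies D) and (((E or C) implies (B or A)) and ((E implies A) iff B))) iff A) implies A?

Initial set: {(((((B implies B) implies D) and (((E or C) implies (B or A)) and ((E implies A) iff B))) iff A) implies A)}.
(((((B implies B) implies D) and (((E or C) implies (B or A)) and ((E implies A) iff B))) iff A) implies A): β-rule — branch into not ((((B implies B) implies D) and (((E or C) implies (B or A)) and ((E implies A) iff B))) iff A)  //  A.
  branch 1 (add not ((((B implies B) implies D) and (((E or C) implies (B or A)) and ((E implies A) iff B))) iff A)):
    not ((((B implies B) implies D) and (((E or C) implies (B or A)) and ((E implies A) iff B))) iff A): β-rule — branch into (((B implies B) implies D) and (((E or C) implies (B or A)) and ((E implies A) iff B))), not A  //  not (((B implies B) implies D) and (((E or C) implies (B or A)) and ((E implies A) iff B))), A.
      branch 1.1 (add (((B implies B) implies D) and (((E or C) implies (B or A)) and ((E implies A) iff B))), not A):
        (((B implies B) implies D) and (((E or C) implies (B or A)) and ((E implies A) iff B))): α-rule — add ((B implies B) implies D), (((E or C) implies (B or A)) and ((E implies A) iff B)).
        (((E or C) implies (B or A)) and ((E implies A) iff B)): α-rule — add ((E or C) implies (B or A)), ((E implies A) iff B).
        ((B implies B) implies D): β-rule — branch into not (B implies B)  //  D.
          branch 1.1.1 (add not (B implies B)):
            not (B implies B): α-rule — add B, not B.
            × closes — contains both B and not B.
          branch 1.1.2 (add D):
            ((E or C) implies (B or A)): β-rule — branch into not (E or C)  //  (B or A).
              branch 1.1.2.1 (add not (E or C)):
                not (E or C): α-rule — add not E, not C.
                ((E implies A) iff B): β-rule — branch into (E implies A), B  //  not (E implies A), not B.
                  branch 1.1.2.1.1 (add (E implies A), B):
                    (E implies A): β-rule — branch into not E  //  A.
                      branch 1.1.2.1.1.1 (add not E):
                        ○ open, literals {A=false, B=true, C=false, D=true, E=false}.
                      branch 1.1.2.1.1.2 (add A):
                        × closes — contains both A and not A.
                  branch 1.1.2.1.2 (add not (E implies A), not B):
                    not (E implies A): α-rule — add E, not A.
                    × closes — contains both E and not E.
              branch 1.1.2.2 (add (B or A)):
                ((E implies A) iff B): β-rule — branch into (E implies A), B  //  not (E implies A), not B.
                  branch 1.1.2.2.1 (add (E implies A), B):
                    (B or A): β-rule — branch into B  //  A.
                      branch 1.1.2.2.1.1 (add B):
                        (E implies A): β-rule — branch into not E  //  A.
                          branch 1.1.2.2.1.1.1 (add not E):
                            ○ open, literals {A=false, B=true, D=true, E=false}.
                          branch 1.1.2.2.1.1.2 (add A):
                            × closes — contains both A and not A.
                      branch 1.1.2.2.1.2 (add A):
                        × closes — contains both A and not A.
                  branch 1.1.2.2.2 (add not (E implies A), not B):
                    not (E implies A): α-rule — add E, not A.
                    (B or A): β-rule — branch into B  //  A.
                      branch 1.1.2.2.2.1 (add B):
                        × closes — contains both B and not B.
                      branch 1.1.2.2.2.2 (add A):
                        × closes — contains both A and not A.
      branch 1.2 (add not (((B implies B) implies D) and (((E or C) implies (B or A)) and ((E implies A) iff B))), A):
        not (((B implies B) implies D) and (((E or C) implies (B or A)) and ((E implies A) iff B))): β-rule — branch into not ((B implies B) implies D)  //  not (((E or C) implies (B or A)) and ((E implies A) iff B)).
          branch 1.2.1 (add not ((B implies B) implies D)):
            not ((B implies B) implies D): α-rule — add (B implies B), not D.
            (B implies B): β-rule — branch into not B  //  B.
              branch 1.2.1.1 (add not B):
                ○ open, literals {A=true, B=false, D=false}.
              branch 1.2.1.2 (add B):
                ○ open, literals {A=true, B=true, D=false}.
          branch 1.2.2 (add not (((E or C) implies (B or A)) and ((E implies A) iff B))):
            not (((E or C) implies (B or A)) and ((E implies A) iff B)): β-rule — branch into not ((E or C) implies (B or A))  //  not ((E implies A) iff B).
              branch 1.2.2.1 (add not ((E or C) implies (B or A))):
                not ((E or C) implies (B or A)): α-rule — add (E or C), not (B or A).
                not (B or A): α-rule — add not B, not A.
                × closes — contains both A and not A.
              branch 1.2.2.2 (add not ((E implies A) iff B)):
                not ((E implies A) iff B): β-rule — branch into (E implies A), not B  //  not (E implies A), B.
                  branch 1.2.2.2.1 (add (E implies A), not B):
                    (E implies A): β-rule — branch into not E  //  A.
                      branch 1.2.2.2.1.1 (add not E):
                        ○ open, literals {A=true, B=false, E=false}.
                      branch 1.2.2.2.1.2 (add A):
                        ○ open, literals {A=true, B=false}.
                  branch 1.2.2.2.2 (add not (E implies A), B):
                    not (E implies A): α-rule — add E, not A.
                    × closes — contains both A and not A.
  branch 2 (add A):
    ○ open, literals {A=true}.
9 branches closed, 7 open.
Each open branch fixes some atoms; the unmentioned ones are free. Counting distinct full assignments: branch {A=false, B=true, C=false, D=true, E=false} (none free) contributes 1 new; branch {A=false, B=true, D=true, E=false} (C) contributes 1 new; branch {A=true, B=false, D=false} (C, E) contributes 4 new; branch {A=true, B=true, D=false} (C, E) contributes 4 new; branch {A=true, B=false, E=false} (D, C) contributes 2 new; branch {A=true, B=false} (D, C, E) contributes 2 new; branch {A=true} (B, D, C, E) contributes 4 new. Total: 18.

18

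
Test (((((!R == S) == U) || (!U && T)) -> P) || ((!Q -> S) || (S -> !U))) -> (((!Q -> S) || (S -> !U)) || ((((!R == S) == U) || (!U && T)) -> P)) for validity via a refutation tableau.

Assume the negation and expand:
Initial set: {!((((((!R == S) == U) || (!U && T)) -> P) || ((!Q -> S) || (S -> !U))) -> (((!Q -> S) || (S -> !U)) || ((((!R == S) == U) || (!U && T)) -> P)))}.
!((((((!R == S) == U) || (!U && T)) -> P) || ((!Q -> S) || (S -> !U))) -> (((!Q -> S) || (S -> !U)) || ((((!R == S) == U) || (!U && T)) -> P))): α-rule — add (((((!R == S) == U) || (!U && T)) -> P) || ((!Q -> S) || (S -> !U))), !(((!Q -> S) || (S -> !U)) || ((((!R == S) == U) || (!U && T)) -> P)).
!(((!Q -> S) || (S -> !U)) || ((((!R == S) == U) || (!U && T)) -> P)): α-rule — add !((!Q -> S) || (S -> !U)), !((((!R == S) == U) || (!U && T)) -> P).
!((!Q -> S) || (S -> !U)): α-rule — add !(!Q -> S), !(S -> !U).
!((((!R == S) == U) || (!U && T)) -> P): α-rule — add (((!R == S) == U) || (!U && T)), !P.
!(!Q -> S): α-rule — add !Q, !S.
!(S -> !U): α-rule — add S, !!U.
× closes — contains both S and !S.
All 1 branch closes.
Every branch closed, so the negation is unsatisfiable and the formula is valid.

Valid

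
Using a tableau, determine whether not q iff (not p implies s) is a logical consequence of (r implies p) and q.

No

Initial set: {((r implies p) and q); not (not q iff (not p implies s))}.
((r implies p) and q): α-rule — add (r implies p), q.
not (not q iff (not p implies s)): β-rule — branch into not q, not (not p implies s)  //  not not q, (not p implies s).
  branch 1 (add not q, not (not p implies s)):
    × closes — contains both q and not q.
  branch 2 (add not not q, (not p implies s)):
    (r implies p): β-rule — branch into not r  //  p.
      branch 2.1 (add not r):
        (not p implies s): β-rule — branch into not not p  //  s.
          branch 2.1.1 (add not not p):
            ○ open, literals {p=1, q=1, r=0}.
          branch 2.1.2 (add s):
            ○ open, literals {q=1, r=0, s=1}.
      branch 2.2 (add p):
        (not p implies s): β-rule — branch into not not p  //  s.
          branch 2.2.1 (add not not p):
            ○ open, literals {p=1, q=1}.
          branch 2.2.2 (add s):
            ○ open, literals {p=1, q=1, s=1}.
1 branch closed, 4 open.
An open branch gives a countermodel: p=1, q=1, r=0 (unmentioned atoms arbitrary); the premises hold there but the conclusion fails.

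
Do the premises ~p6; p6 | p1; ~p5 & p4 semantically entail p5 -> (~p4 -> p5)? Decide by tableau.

Initial set: {T ~p6; T (p6 | p1); T (~p5 & p4); F (p5 -> (~p4 -> p5))}.
T (~p5 & p4): α-rule — add T ~p5, T p4.
F (p5 -> (~p4 -> p5)): α-rule — add T p5, F (~p4 -> p5).
× closes — contains both p5 and ~p5.
All 1 branch closes.
Every branch closed, so the premises entail the conclusion.

Yes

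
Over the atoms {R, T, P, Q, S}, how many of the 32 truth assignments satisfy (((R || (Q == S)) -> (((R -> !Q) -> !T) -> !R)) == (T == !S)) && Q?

8

Initial set: {((((R || (Q == S)) -> (((R -> !Q) -> !T) -> !R)) == (T == !S)) && Q)}.
((((R || (Q == S)) -> (((R -> !Q) -> !T) -> !R)) == (T == !S)) && Q): α-rule — add (((R || (Q == S)) -> (((R -> !Q) -> !T) -> !R)) == (T == !S)), Q.
(((R || (Q == S)) -> (((R -> !Q) -> !T) -> !R)) == (T == !S)): β-rule — branch into ((R || (Q == S)) -> (((R -> !Q) -> !T) -> !R)), (T == !S)  //  !((R || (Q == S)) -> (((R -> !Q) -> !T) -> !R)), !(T == !S).
  branch 1 (add ((R || (Q == S)) -> (((R -> !Q) -> !T) -> !R)), (T == !S)):
    ((R || (Q == S)) -> (((R -> !Q) -> !T) -> !R)): β-rule — branch into !(R || (Q == S))  //  (((R -> !Q) -> !T) -> !R).
      branch 1.1 (add !(R || (Q == S))):
        !(R || (Q == S)): α-rule — add !R, !(Q == S).
        (T == !S): β-rule — branch into T, !S  //  !T, !!S.
          branch 1.1.1 (add T, !S):
            !(Q == S): β-rule — branch into Q, !S  //  !Q, S.
              branch 1.1.1.1 (add Q, !S):
                ○ open, literals {Q=T, R=F, S=F, T=T}.
              branch 1.1.1.2 (add !Q, S):
                × closes — contains both Q and !Q.
          branch 1.1.2 (add !T, !!S):
            !(Q == S): β-rule — branch into Q, !S  //  !Q, S.
              branch 1.1.2.1 (add Q, !S):
                × closes — contains both S and !S.
              branch 1.1.2.2 (add !Q, S):
                × closes — contains both Q and !Q.
      branch 1.2 (add (((R -> !Q) -> !T) -> !R)):
        (T == !S): β-rule — branch into T, !S  //  !T, !!S.
          branch 1.2.1 (add T, !S):
            (((R -> !Q) -> !T) -> !R): β-rule — branch into !((R -> !Q) -> !T)  //  !R.
              branch 1.2.1.1 (add !((R -> !Q) -> !T)):
                !((R -> !Q) -> !T): α-rule — add (R -> !Q), !!T.
                (R -> !Q): β-rule — branch into !R  //  !Q.
                  branch 1.2.1.1.1 (add !R):
                    ○ open, literals {Q=T, R=F, S=F, T=T}.
                  branch 1.2.1.1.2 (add !Q):
                    × closes — contains both Q and !Q.
              branch 1.2.1.2 (add !R):
                ○ open, literals {Q=T, R=F, S=F, T=T}.
          branch 1.2.2 (add !T, !!S):
            (((R -> !Q) -> !T) -> !R): β-rule — branch into !((R -> !Q) -> !T)  //  !R.
              branch 1.2.2.1 (add !((R -> !Q) -> !T)):
                !((R -> !Q) -> !T): α-rule — add (R -> !Q), !!T.
                × closes — contains both T and !T.
              branch 1.2.2.2 (add !R):
                ○ open, literals {Q=T, R=F, S=T, T=F}.
  branch 2 (add !((R || (Q == S)) -> (((R -> !Q) -> !T) -> !R)), !(T == !S)):
    !((R || (Q == S)) -> (((R -> !Q) -> !T) -> !R)): α-rule — add (R || (Q == S)), !(((R -> !Q) -> !T) -> !R).
    !(((R -> !Q) -> !T) -> !R): α-rule — add ((R -> !Q) -> !T), !!R.
    !(T == !S): β-rule — branch into T, !!S  //  !T, !S.
      branch 2.1 (add T, !!S):
        (R || (Q == S)): β-rule — branch into R  //  (Q == S).
          branch 2.1.1 (add R):
            ((R -> !Q) -> !T): β-rule — branch into !(R -> !Q)  //  !T.
              branch 2.1.1.1 (add !(R -> !Q)):
                !(R -> !Q): α-rule — add R, !!Q.
                ○ open, literals {Q=T, R=T, S=T, T=T}.
              branch 2.1.1.2 (add !T):
                × closes — contains both T and !T.
          branch 2.1.2 (add (Q == S)):
            ((R -> !Q) -> !T): β-rule — branch into !(R -> !Q)  //  !T.
              branch 2.1.2.1 (add !(R -> !Q)):
                !(R -> !Q): α-rule — add R, !!Q.
                (Q == S): β-rule — branch into Q, S  //  !Q, !S.
                  branch 2.1.2.1.1 (add Q, S):
                    ○ open, literals {Q=T, R=T, S=T, T=T}.
                  branch 2.1.2.1.2 (add !Q, !S):
                    × closes — contains both Q and !Q.
              branch 2.1.2.2 (add !T):
                × closes — contains both T and !T.
      branch 2.2 (add !T, !S):
        (R || (Q == S)): β-rule — branch into R  //  (Q == S).
          branch 2.2.1 (add R):
            ((R -> !Q) -> !T): β-rule — branch into !(R -> !Q)  //  !T.
              branch 2.2.1.1 (add !(R -> !Q)):
                !(R -> !Q): α-rule — add R, !!Q.
                ○ open, literals {Q=T, R=T, S=F, T=F}.
              branch 2.2.1.2 (add !T):
                ○ open, literals {Q=T, R=T, S=F, T=F}.
          branch 2.2.2 (add (Q == S)):
            ((R -> !Q) -> !T): β-rule — branch into !(R -> !Q)  //  !T.
              branch 2.2.2.1 (add !(R -> !Q)):
                !(R -> !Q): α-rule — add R, !!Q.
                (Q == S): β-rule — branch into Q, S  //  !Q, !S.
                  branch 2.2.2.1.1 (add Q, S):
                    × closes — contains both S and !S.
                  branch 2.2.2.1.2 (add !Q, !S):
                    × closes — contains both Q and !Q.
              branch 2.2.2.2 (add !T):
                (Q == S): β-rule — branch into Q, S  //  !Q, !S.
                  branch 2.2.2.2.1 (add Q, S):
                    × closes — contains both S and !S.
                  branch 2.2.2.2.2 (add !Q, !S):
                    × closes — contains both Q and !Q.
12 branches closed, 8 open.
Each open branch fixes some atoms; the unmentioned ones are free. Counting distinct full assignments: branch {Q=T, R=F, S=F, T=T} (P) contributes 2 new; branch {Q=T, R=F, S=F, T=T} (P) contributes 0 new; branch {Q=T, R=F, S=F, T=T} (P) contributes 0 new; branch {Q=T, R=F, S=T, T=F} (P) contributes 2 new; branch {Q=T, R=T, S=T, T=T} (P) contributes 2 new; branch {Q=T, R=T, S=T, T=T} (P) contributes 0 new; branch {Q=T, R=T, S=F, T=F} (P) contributes 2 new; branch {Q=T, R=T, S=F, T=F} (P) contributes 0 new. Total: 8.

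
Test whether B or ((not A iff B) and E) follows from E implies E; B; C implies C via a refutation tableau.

Yes

Initial set: {(E implies E); B; (C implies C); not (B or ((not A iff B) and E))}.
not (B or ((not A iff B) and E)): α-rule — add not B, not ((not A iff B) and E).
× closes — contains both B and not B.
All 1 branch closes.
Every branch closed, so the premises entail the conclusion.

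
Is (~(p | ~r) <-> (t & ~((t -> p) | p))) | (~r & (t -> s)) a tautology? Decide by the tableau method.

Not valid

Assume the negation and expand:
Initial set: {~((~(p | ~r) <-> (t & ~((t -> p) | p))) | (~r & (t -> s)))}.
~((~(p | ~r) <-> (t & ~((t -> p) | p))) | (~r & (t -> s))): α-rule — add ~(~(p | ~r) <-> (t & ~((t -> p) | p))), ~(~r & (t -> s)).
~(~(p | ~r) <-> (t & ~((t -> p) | p))): β-rule — branch into ~(p | ~r), ~(t & ~((t -> p) | p))  //  ~~(p | ~r), (t & ~((t -> p) | p)).
  branch 1 (add ~(p | ~r), ~(t & ~((t -> p) | p))):
    ~(p | ~r): α-rule — add ~p, ~~r.
    ~(~r & (t -> s)): β-rule — branch into ~~r  //  ~(t -> s).
      branch 1.1 (add ~~r):
        ~(t & ~((t -> p) | p)): β-rule — branch into ~t  //  ~~((t -> p) | p).
          branch 1.1.1 (add ~t):
            ○ open, literals {p=false, r=true, t=false}.
          branch 1.1.2 (add ~~((t -> p) | p)):
            ~~((t -> p) | p): β-rule — branch into (t -> p)  //  p.
              branch 1.1.2.1 (add (t -> p)):
                (t -> p): β-rule — branch into ~t  //  p.
                  branch 1.1.2.1.1 (add ~t):
                    ○ open, literals {p=false, r=true, t=false}.
                  branch 1.1.2.1.2 (add p):
                    × closes — contains both p and ~p.
              branch 1.1.2.2 (add p):
                × closes — contains both p and ~p.
      branch 1.2 (add ~(t -> s)):
        ~(t -> s): α-rule — add t, ~s.
        ~(t & ~((t -> p) | p)): β-rule — branch into ~t  //  ~~((t -> p) | p).
          branch 1.2.1 (add ~t):
            × closes — contains both t and ~t.
          branch 1.2.2 (add ~~((t -> p) | p)):
            ~~((t -> p) | p): β-rule — branch into (t -> p)  //  p.
              branch 1.2.2.1 (add (t -> p)):
                (t -> p): β-rule — branch into ~t  //  p.
                  branch 1.2.2.1.1 (add ~t):
                    × closes — contains both t and ~t.
                  branch 1.2.2.1.2 (add p):
                    × closes — contains both p and ~p.
              branch 1.2.2.2 (add p):
                × closes — contains both p and ~p.
  branch 2 (add ~~(p | ~r), (t & ~((t -> p) | p))):
    (t & ~((t -> p) | p)): α-rule — add t, ~((t -> p) | p).
    ~((t -> p) | p): α-rule — add ~(t -> p), ~p.
    ~(t -> p): α-rule — add t, ~p.
    ~(~r & (t -> s)): β-rule — branch into ~~r  //  ~(t -> s).
      branch 2.1 (add ~~r):
        ~~(p | ~r): β-rule — branch into p  //  ~r.
          branch 2.1.1 (add p):
            × closes — contains both p and ~p.
          branch 2.1.2 (add ~r):
            × closes — contains both r and ~r.
      branch 2.2 (add ~(t -> s)):
        ~(t -> s): α-rule — add t, ~s.
        ~~(p | ~r): β-rule — branch into p  //  ~r.
          branch 2.2.1 (add p):
            × closes — contains both p and ~p.
          branch 2.2.2 (add ~r):
            ○ open, literals {p=false, r=false, s=false, t=true}.
9 branches closed, 3 open.
An open branch gives a countermodel: p=false, r=true, t=false (unmentioned atoms arbitrary); under it the original formula is false.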